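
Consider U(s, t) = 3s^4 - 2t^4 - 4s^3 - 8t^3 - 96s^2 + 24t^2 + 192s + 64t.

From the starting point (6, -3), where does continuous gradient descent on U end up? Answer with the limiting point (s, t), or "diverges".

(4, -1)

U is separable, so gradient descent decouples: s follows -∂U/∂s, t follows -∂U/∂t.
∂U/∂s = 12(s - 4)(s - 1)(s + 4); at s=6 this is 1200, so s decreases.
∂U/∂t = -8(t - 2)(t + 1)(t + 4); at t=-3 this is -80, so t increases.
s converges to its nearest critical value 4 (a local min of the s-part); t converges to -1. The iterate converges to (4, -1).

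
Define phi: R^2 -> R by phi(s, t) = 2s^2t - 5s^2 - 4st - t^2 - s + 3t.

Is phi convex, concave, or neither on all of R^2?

The term 2s^2t is cubic, so the Hessian is not constant.
∂²phi/∂s² = 4t - 10, which takes both signs as t varies (negative for sufficiently negative t). A diagonal entry of the Hessian changing sign means the Hessian is neither positive- nor negative-semidefinite on all of R^2.

neither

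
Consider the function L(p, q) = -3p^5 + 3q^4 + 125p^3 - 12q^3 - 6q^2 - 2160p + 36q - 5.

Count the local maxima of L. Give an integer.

L separates as a function of p plus a function of q, so ∇L=0 decouples.
∂L/∂p = -15(p - 4)(p - 3)(p + 3)(p + 4) = 0 at p ∈ {-4, -3, 3, 4}; ∂L/∂q = 12(q - 3)(q - 1)(q + 1) = 0 at q ∈ {-1, 1, 3}.
The Hessian is diagonal: diag(L_pp, L_qq). Second derivatives: L_pp(-4)=840, L_pp(-3)=-630, L_pp(3)=630, L_pp(4)=-840; L_qq(-1)=96, L_qq(1)=-48, L_qq(3)=96.
Local maxima occur where both diagonal entries negative: (-3, 1), (4, 1). Count: 2.

2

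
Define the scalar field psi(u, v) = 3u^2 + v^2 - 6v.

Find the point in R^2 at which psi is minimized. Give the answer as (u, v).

psi(u,v) separates as P(u) + Q(v), so its minimum is min P + min Q.
P'(u) = 6u vanishes at u ∈ {0}; Q'(v) = 2v - 6 vanishes at v ∈ {3}.
Local minima of P (where P''>0): P(0)=0. Local minima of Q: Q(3)=-9.
So the global minimum of psi is P(0) + Q(3) = 0 − 9 = -9, attained at (0, 3).

(0, 3)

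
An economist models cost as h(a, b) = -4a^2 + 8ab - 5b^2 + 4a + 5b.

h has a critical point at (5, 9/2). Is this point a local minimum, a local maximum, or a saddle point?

local maximum

The Hessian of h is constant: H = [[-8, 8], [8, -10]].
det(H) = (-8)·(-10) − 8² = 16.
det(H) > 0 and tr(H) = -18 < 0, so H is negative definite and the point is a local maximum.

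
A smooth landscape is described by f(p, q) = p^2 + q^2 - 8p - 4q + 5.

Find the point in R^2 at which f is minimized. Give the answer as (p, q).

(4, 2)

f(p,q) separates as A(p) + B(q) + 5, so its minimum is min A + min B + 5.
A'(p) = 2p - 8 vanishes at p ∈ {4}; B'(q) = 2q - 4 vanishes at q ∈ {2}.
Local minima of A (where A''>0): A(4)=-16. Local minima of B: B(2)=-4.
So the global minimum of f is A(4) + B(2) + 5 = -16 − 4 + 5 = -15, attained at (4, 2).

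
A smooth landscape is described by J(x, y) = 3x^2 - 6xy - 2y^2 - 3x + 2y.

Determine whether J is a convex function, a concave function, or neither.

neither

J is quadratic, so its Hessian is the constant matrix H = [[6, -6], [-6, -4]].
det(H) = -60, tr(H) = 2.
det(H) < 0, so H is indefinite: neither convex nor concave.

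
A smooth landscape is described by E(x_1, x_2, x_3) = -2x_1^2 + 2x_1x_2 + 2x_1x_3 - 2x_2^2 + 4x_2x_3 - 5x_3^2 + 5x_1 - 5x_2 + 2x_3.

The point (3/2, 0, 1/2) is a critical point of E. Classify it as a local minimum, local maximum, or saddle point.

The Hessian is constant: H = [[-4, 2, 2], [2, -4, 4], [2, 4, -10]].
Leading principal minors: Δ₁ = -4, Δ₂ = 12, Δ₃ = -8.
The minors alternate sign starting negative (−, +, −), so H is negative definite: a local maximum.

local maximum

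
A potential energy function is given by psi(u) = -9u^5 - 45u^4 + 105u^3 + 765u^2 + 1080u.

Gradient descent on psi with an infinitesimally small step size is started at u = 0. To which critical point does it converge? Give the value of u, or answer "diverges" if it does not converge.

psi'(u) = -45(u - 3)(u + 1)(u + 2)(u + 4), so psi'(0) = 1080.
Gradient descent moves in the -psi' direction, i.e. u is decreasing.
The nearest critical point in that direction is u = -1, where psi'' = 540 > 0 (a local minimum). The iterate converges there.

-1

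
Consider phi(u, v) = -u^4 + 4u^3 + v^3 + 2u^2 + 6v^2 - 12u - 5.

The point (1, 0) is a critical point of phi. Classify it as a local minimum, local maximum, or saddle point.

The mixed partial ∂²phi/∂u∂v is 0, so the Hessian at any point is diag(phi_uu, phi_vv) = diag(4(-3u^2 + 6u + 1), 6(v + 2)).
At (1, 0): H = diag(16, 12).
Both eigenvalues are positive, so H is positive definite: a local minimum.

local minimum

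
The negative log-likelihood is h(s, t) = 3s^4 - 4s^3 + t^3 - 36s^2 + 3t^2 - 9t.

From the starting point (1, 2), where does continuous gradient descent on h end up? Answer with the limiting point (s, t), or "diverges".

(3, 1)

h is separable, so gradient descent decouples: s follows -∂h/∂s, t follows -∂h/∂t.
∂h/∂s = 12s(s - 3)(s + 2); at s=1 this is -72, so s increases.
∂h/∂t = 3(t - 1)(t + 3); at t=2 this is 15, so t decreases.
s converges to its nearest critical value 3 (a local min of the s-part); t converges to 1. The iterate converges to (3, 1).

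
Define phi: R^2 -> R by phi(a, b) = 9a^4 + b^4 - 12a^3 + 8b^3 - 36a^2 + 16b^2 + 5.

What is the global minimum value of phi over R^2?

phi(a,b) separates as P(a) + Q(b) + 5, so its minimum is min P + min Q + 5.
P'(a) = 36a(a - 2)(a + 1) vanishes at a ∈ {-1, 0, 2}; Q'(b) = 4b(b + 2)(b + 4) vanishes at b ∈ {-4, -2, 0}.
Local minima of P (where P''>0): P(-1)=-15, P(2)=-96. Local minima of Q: Q(-4)=0, Q(0)=0.
So the global minimum of phi is P(2) + Q(-4) + 5 = -96 + 0 + 5 = -91, attained at (2, -4).

-91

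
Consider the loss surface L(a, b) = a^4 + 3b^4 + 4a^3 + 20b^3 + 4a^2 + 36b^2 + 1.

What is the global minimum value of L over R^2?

L(a,b) separates as P(a) + Q(b) + 1, so its minimum is min P + min Q + 1.
P'(a) = 4a(a + 1)(a + 2) vanishes at a ∈ {-2, -1, 0}; Q'(b) = 12b(b + 2)(b + 3) vanishes at b ∈ {-3, -2, 0}.
Local minima of P (where P''>0): P(-2)=0, P(0)=0. Local minima of Q: Q(-3)=27, Q(0)=0.
So the global minimum of L is P(-2) + Q(0) + 1 = 0 + 0 + 1 = 1, attained at (-2, 0).

1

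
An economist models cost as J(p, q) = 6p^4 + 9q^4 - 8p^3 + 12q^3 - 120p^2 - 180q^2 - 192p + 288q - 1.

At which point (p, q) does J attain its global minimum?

J(p,q) separates as A(p) + B(q) − 1, so its minimum is min A + min B − 1.
A'(p) = 24(p - 4)(p + 1)(p + 2) vanishes at p ∈ {-2, -1, 4}; B'(q) = 36(q - 2)(q - 1)(q + 4) vanishes at q ∈ {-4, 1, 2}.
Local minima of A (where A''>0): A(-2)=64, A(4)=-1664. Local minima of B: B(-4)=-2496, B(2)=96.
So the global minimum of J is A(4) + B(-4) − 1 = -1664 − 2496 − 1 = -4161, attained at (4, -4).

(4, -4)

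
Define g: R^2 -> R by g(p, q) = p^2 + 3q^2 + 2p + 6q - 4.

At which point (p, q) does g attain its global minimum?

g(p,q) separates as A(p) + B(q) − 4, so its minimum is min A + min B − 4.
A'(p) = 2p + 2 vanishes at p ∈ {-1}; B'(q) = 6q + 6 vanishes at q ∈ {-1}.
Local minima of A (where A''>0): A(-1)=-1. Local minima of B: B(-1)=-3.
So the global minimum of g is A(-1) + B(-1) − 4 = -1 − 3 − 4 = -8, attained at (-1, -1).

(-1, -1)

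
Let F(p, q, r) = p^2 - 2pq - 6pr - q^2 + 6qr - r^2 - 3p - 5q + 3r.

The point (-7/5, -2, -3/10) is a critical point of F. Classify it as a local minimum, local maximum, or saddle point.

The Hessian is constant: H = [[2, -2, -6], [-2, -2, 6], [-6, 6, -2]].
Leading principal minors: Δ₁ = 2, Δ₂ = -8, Δ₃ = 160.
The minors fit neither the all-positive nor the alternating-sign pattern, so H is indefinite: a saddle point.

saddle point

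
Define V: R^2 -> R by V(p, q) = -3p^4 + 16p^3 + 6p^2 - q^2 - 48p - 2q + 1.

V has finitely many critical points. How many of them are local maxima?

V separates as a function of p plus a function of q, so ∇V=0 decouples.
∂V/∂p = -12(p - 4)(p - 1)(p + 1) = 0 at p ∈ {-1, 1, 4}; ∂V/∂q = -2(q + 1) = 0 at q ∈ {-1}.
The Hessian is diagonal: diag(V_pp, V_qq). Second derivatives: V_pp(-1)=-120, V_pp(1)=72, V_pp(4)=-180; V_qq(-1)=-2.
Local maxima occur where both diagonal entries negative: (-1, -1), (4, -1). Count: 2.

2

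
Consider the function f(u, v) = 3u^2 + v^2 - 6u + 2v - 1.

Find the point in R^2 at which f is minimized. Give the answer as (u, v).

f(u,v) separates as P(u) + Q(v) − 1, so its minimum is min P + min Q − 1.
P'(u) = 6u - 6 vanishes at u ∈ {1}; Q'(v) = 2v + 2 vanishes at v ∈ {-1}.
Local minima of P (where P''>0): P(1)=-3. Local minima of Q: Q(-1)=-1.
So the global minimum of f is P(1) + Q(-1) − 1 = -3 − 1 − 1 = -5, attained at (1, -1).

(1, -1)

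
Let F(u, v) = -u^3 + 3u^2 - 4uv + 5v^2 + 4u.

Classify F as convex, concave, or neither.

neither

The term -u^3 is cubic, so the Hessian is not constant.
∂²F/∂u² = -6u + 6, which takes both signs as u varies (negative for sufficiently large u). A diagonal entry of the Hessian changing sign means the Hessian is neither positive- nor negative-semidefinite on all of R^2.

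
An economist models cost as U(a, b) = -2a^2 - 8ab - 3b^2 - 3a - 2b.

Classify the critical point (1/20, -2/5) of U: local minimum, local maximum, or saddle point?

saddle point

The Hessian of U is constant: H = [[-4, -8], [-8, -6]].
det(H) = (-4)·(-6) − (-8)² = -40.
Since det(H) < 0, H is indefinite and the critical point is a saddle point.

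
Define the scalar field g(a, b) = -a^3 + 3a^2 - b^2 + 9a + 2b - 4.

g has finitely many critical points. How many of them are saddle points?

1

g separates as a function of a plus a function of b, so ∇g=0 decouples.
∂g/∂a = -3(a - 3)(a + 1) = 0 at a ∈ {-1, 3}; ∂g/∂b = -2(b - 1) = 0 at b ∈ {1}.
The Hessian is diagonal: diag(g_aa, g_bb). Second derivatives: g_aa(-1)=12, g_aa(3)=-12; g_bb(1)=-2.
Saddle points occur where the two diagonal entries have opposite signs: (-1, 1). Count: 1.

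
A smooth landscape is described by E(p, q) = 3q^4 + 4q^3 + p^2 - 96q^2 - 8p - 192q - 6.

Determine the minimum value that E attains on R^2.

E(p,q) separates as A(p) + B(q) − 6, so its minimum is min A + min B − 6.
A'(p) = 2p - 8 vanishes at p ∈ {4}; B'(q) = 12(q - 4)(q + 1)(q + 4) vanishes at q ∈ {-4, -1, 4}.
Local minima of A (where A''>0): A(4)=-16. Local minima of B: B(-4)=-256, B(4)=-1280.
So the global minimum of E is A(4) + B(4) − 6 = -16 − 1280 − 6 = -1302, attained at (4, 4).

-1302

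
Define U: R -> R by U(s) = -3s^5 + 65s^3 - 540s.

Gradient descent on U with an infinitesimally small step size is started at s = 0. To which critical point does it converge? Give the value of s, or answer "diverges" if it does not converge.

2

U'(s) = -15(s - 3)(s - 2)(s + 2)(s + 3), so U'(0) = -540.
Gradient descent moves in the -U' direction, i.e. s is increasing.
The nearest critical point in that direction is s = 2, where U'' = 300 > 0 (a local minimum). The iterate converges there.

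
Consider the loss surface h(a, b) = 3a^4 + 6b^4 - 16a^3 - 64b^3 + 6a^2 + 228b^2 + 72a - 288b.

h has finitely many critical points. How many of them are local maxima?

h separates as a function of a plus a function of b, so ∇h=0 decouples.
∂h/∂a = 12(a - 3)(a - 2)(a + 1) = 0 at a ∈ {-1, 2, 3}; ∂h/∂b = 24(b - 4)(b - 3)(b - 1) = 0 at b ∈ {1, 3, 4}.
The Hessian is diagonal: diag(h_aa, h_bb). Second derivatives: h_aa(-1)=144, h_aa(2)=-36, h_aa(3)=48; h_bb(1)=144, h_bb(3)=-48, h_bb(4)=72.
Local maxima occur where both diagonal entries negative: (2, 3). Count: 1.

1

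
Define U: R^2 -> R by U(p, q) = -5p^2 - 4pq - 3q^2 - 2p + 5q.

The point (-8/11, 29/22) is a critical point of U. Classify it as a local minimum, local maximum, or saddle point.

local maximum

The Hessian of U is constant: H = [[-10, -4], [-4, -6]].
det(H) = (-10)·(-6) − (-4)² = 44.
det(H) > 0 and tr(H) = -16 < 0, so H is negative definite and the point is a local maximum.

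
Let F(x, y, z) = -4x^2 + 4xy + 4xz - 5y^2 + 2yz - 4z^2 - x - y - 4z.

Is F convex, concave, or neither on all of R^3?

F is quadratic, so its Hessian is the constant matrix H = [[-8, 4, 4], [4, -10, 2], [4, 2, -8]].
Leading principal minors: -8, 64, -256.
Signs alternate −, +, − ⇒ H ≺ 0 ⇒ concave.

concave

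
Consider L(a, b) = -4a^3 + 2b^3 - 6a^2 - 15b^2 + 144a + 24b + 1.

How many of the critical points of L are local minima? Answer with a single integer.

1

L separates as a function of a plus a function of b, so ∇L=0 decouples.
∂L/∂a = -12(a - 3)(a + 4) = 0 at a ∈ {-4, 3}; ∂L/∂b = 6(b - 4)(b - 1) = 0 at b ∈ {1, 4}.
The Hessian is diagonal: diag(L_aa, L_bb). Second derivatives: L_aa(-4)=84, L_aa(3)=-84; L_bb(1)=-18, L_bb(4)=18.
Local minima occur where both diagonal entries positive: (-4, 4). Count: 1.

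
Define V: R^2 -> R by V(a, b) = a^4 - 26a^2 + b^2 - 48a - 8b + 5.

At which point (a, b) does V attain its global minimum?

(4, 4)

V(a,b) separates as P(a) + Q(b) + 5, so its minimum is min P + min Q + 5.
P'(a) = 4(a - 4)(a + 1)(a + 3) vanishes at a ∈ {-3, -1, 4}; Q'(b) = 2b - 8 vanishes at b ∈ {4}.
Local minima of P (where P''>0): P(-3)=-9, P(4)=-352. Local minima of Q: Q(4)=-16.
So the global minimum of V is P(4) + Q(4) + 5 = -352 − 16 + 5 = -363, attained at (4, 4).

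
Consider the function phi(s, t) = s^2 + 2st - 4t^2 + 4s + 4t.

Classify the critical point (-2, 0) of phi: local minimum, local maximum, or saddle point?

The Hessian of phi is constant: H = [[2, 2], [2, -8]].
det(H) = 2·(-8) − 2² = -20.
Since det(H) < 0, H is indefinite and the critical point is a saddle point.

saddle point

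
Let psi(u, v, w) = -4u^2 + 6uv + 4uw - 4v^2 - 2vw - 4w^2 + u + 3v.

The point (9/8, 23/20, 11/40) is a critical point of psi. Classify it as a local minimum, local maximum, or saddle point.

The Hessian is constant: H = [[-8, 6, 4], [6, -8, -2], [4, -2, -8]].
Leading principal minors: Δ₁ = -8, Δ₂ = 28, Δ₃ = -160.
The minors alternate sign starting negative (−, +, −), so H is negative definite: a local maximum.

local maximum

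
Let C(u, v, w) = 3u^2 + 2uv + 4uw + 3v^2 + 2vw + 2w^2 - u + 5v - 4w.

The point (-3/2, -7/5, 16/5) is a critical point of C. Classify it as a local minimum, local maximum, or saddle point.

local minimum

The Hessian is constant: H = [[6, 2, 4], [2, 6, 2], [4, 2, 4]].
Leading principal minors: Δ₁ = 6, Δ₂ = 32, Δ₃ = 40.
All leading minors are positive, so H is positive definite: a local minimum.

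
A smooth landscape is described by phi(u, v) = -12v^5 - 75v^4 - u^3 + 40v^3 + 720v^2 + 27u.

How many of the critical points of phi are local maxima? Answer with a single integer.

phi separates as a function of u plus a function of v, so ∇phi=0 decouples.
∂phi/∂u = -3(u - 3)(u + 3) = 0 at u ∈ {-3, 3}; ∂phi/∂v = -60v(v - 2)(v + 3)(v + 4) = 0 at v ∈ {-4, -3, 0, 2}.
The Hessian is diagonal: diag(phi_uu, phi_vv). Second derivatives: phi_uu(-3)=18, phi_uu(3)=-18; phi_vv(-4)=1440, phi_vv(-3)=-900, phi_vv(0)=1440, phi_vv(2)=-3600.
Local maxima occur where both diagonal entries negative: (3, -3), (3, 2). Count: 2.

2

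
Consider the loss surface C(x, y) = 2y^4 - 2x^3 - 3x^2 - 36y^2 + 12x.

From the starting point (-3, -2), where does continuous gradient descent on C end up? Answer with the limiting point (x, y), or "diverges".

(-2, -3)

C is separable, so gradient descent decouples: x follows -∂C/∂x, y follows -∂C/∂y.
∂C/∂x = -6(x - 1)(x + 2); at x=-3 this is -24, so x increases.
∂C/∂y = 8y(y - 3)(y + 3); at y=-2 this is 80, so y decreases.
x converges to its nearest critical value -2 (a local min of the x-part); y converges to -3. The iterate converges to (-2, -3).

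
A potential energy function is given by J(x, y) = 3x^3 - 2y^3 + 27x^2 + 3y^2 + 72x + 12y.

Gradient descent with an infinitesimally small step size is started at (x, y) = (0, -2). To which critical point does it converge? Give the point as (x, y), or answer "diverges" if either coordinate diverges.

J is separable, so gradient descent decouples: x follows -∂J/∂x, y follows -∂J/∂y.
∂J/∂x = 9(x + 2)(x + 4); at x=0 this is 72, so x decreases.
∂J/∂y = -6(y - 2)(y + 1); at y=-2 this is -24, so y increases.
x converges to its nearest critical value -2 (a local min of the x-part); y converges to -1. The iterate converges to (-2, -1).

(-2, -1)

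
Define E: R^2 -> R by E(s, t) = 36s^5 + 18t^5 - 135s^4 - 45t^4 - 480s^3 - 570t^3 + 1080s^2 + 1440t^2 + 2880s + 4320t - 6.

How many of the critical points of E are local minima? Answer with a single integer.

E separates as a function of s plus a function of t, so ∇E=0 decouples.
∂E/∂s = 180(s - 4)(s - 2)(s + 1)(s + 2) = 0 at s ∈ {-2, -1, 2, 4}; ∂E/∂t = 90(t - 4)(t - 3)(t + 1)(t + 4) = 0 at t ∈ {-4, -1, 3, 4}.
The Hessian is diagonal: diag(E_ss, E_tt). Second derivatives: E_ss(-2)=-4320, E_ss(-1)=2700, E_ss(2)=-4320, E_ss(4)=10800; E_tt(-4)=-15120, E_tt(-1)=5400, E_tt(3)=-2520, E_tt(4)=3600.
Local minima occur where both diagonal entries positive: (-1, -1), (-1, 4), (4, -1), (4, 4). Count: 4.

4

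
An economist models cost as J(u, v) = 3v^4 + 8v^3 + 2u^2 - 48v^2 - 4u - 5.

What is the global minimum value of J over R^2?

-519

J(u,v) separates as P(u) + Q(v) − 5, so its minimum is min P + min Q − 5.
P'(u) = 4u - 4 vanishes at u ∈ {1}; Q'(v) = 12v(v - 2)(v + 4) vanishes at v ∈ {-4, 0, 2}.
Local minima of P (where P''>0): P(1)=-2. Local minima of Q: Q(-4)=-512, Q(2)=-80.
So the global minimum of J is P(1) + Q(-4) − 5 = -2 − 512 − 5 = -519, attained at (1, -4).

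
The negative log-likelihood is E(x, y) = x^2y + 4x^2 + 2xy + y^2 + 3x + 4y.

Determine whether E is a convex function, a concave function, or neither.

neither

The term x^2y is cubic, so the Hessian is not constant.
∂²E/∂x² = 2y + 8, which takes both signs as y varies (negative for sufficiently negative y). A diagonal entry of the Hessian changing sign means the Hessian is neither positive- nor negative-semidefinite on all of R^2.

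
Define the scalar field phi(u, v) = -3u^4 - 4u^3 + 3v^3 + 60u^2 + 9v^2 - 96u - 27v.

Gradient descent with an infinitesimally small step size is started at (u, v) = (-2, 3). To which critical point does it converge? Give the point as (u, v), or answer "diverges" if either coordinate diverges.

phi is separable, so gradient descent decouples: u follows -∂phi/∂u, v follows -∂phi/∂v.
∂phi/∂u = -12(u - 2)(u - 1)(u + 4); at u=-2 this is -288, so u increases.
∂phi/∂v = 9(v - 1)(v + 3); at v=3 this is 108, so v decreases.
u converges to its nearest critical value 1 (a local min of the u-part); v converges to 1. The iterate converges to (1, 1).

(1, 1)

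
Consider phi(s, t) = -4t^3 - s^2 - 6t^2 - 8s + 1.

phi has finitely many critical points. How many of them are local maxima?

1

phi separates as a function of s plus a function of t, so ∇phi=0 decouples.
∂phi/∂s = -2(s + 4) = 0 at s ∈ {-4}; ∂phi/∂t = -12t(t + 1) = 0 at t ∈ {-1, 0}.
The Hessian is diagonal: diag(phi_ss, phi_tt). Second derivatives: phi_ss(-4)=-2; phi_tt(-1)=12, phi_tt(0)=-12.
Local maxima occur where both diagonal entries negative: (-4, 0). Count: 1.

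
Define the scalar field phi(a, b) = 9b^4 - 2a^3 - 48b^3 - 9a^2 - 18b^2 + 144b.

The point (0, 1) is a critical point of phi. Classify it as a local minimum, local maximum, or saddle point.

local maximum

The mixed partial ∂²phi/∂a∂b is 0, so the Hessian at any point is diag(phi_aa, phi_bb) = diag(-6(2a + 3), 36(3b^2 - 8b - 1)).
At (0, 1): H = diag(-18, -216).
Both eigenvalues are negative, so H is negative definite: a local maximum.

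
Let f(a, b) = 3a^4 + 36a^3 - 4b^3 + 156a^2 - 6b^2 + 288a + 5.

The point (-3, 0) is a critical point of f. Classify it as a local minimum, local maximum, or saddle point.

local maximum

The mixed partial ∂²f/∂a∂b is 0, so the Hessian at any point is diag(f_aa, f_bb) = diag(12(3a^2 + 18a + 26), -12(2b + 1)).
At (-3, 0): H = diag(-12, -12).
Both eigenvalues are negative, so H is negative definite: a local maximum.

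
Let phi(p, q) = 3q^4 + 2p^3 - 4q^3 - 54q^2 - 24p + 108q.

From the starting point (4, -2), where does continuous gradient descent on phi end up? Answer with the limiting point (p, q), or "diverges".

phi is separable, so gradient descent decouples: p follows -∂phi/∂p, q follows -∂phi/∂q.
∂phi/∂p = 6(p - 2)(p + 2); at p=4 this is 72, so p decreases.
∂phi/∂q = 12(q - 3)(q - 1)(q + 3); at q=-2 this is 180, so q decreases.
p converges to its nearest critical value 2 (a local min of the p-part); q converges to -3. The iterate converges to (2, -3).

(2, -3)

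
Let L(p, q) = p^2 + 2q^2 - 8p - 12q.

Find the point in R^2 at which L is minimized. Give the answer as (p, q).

(4, 3)

L(p,q) separates as A(p) + B(q), so its minimum is min A + min B.
A'(p) = 2p - 8 vanishes at p ∈ {4}; B'(q) = 4q - 12 vanishes at q ∈ {3}.
Local minima of A (where A''>0): A(4)=-16. Local minima of B: B(3)=-18.
So the global minimum of L is A(4) + B(3) = -16 − 18 = -34, attained at (4, 3).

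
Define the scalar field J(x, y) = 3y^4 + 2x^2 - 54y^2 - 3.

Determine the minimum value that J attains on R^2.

-246

J(x,y) separates as P(x) + Q(y) − 3, so its minimum is min P + min Q − 3.
P'(x) = 4x vanishes at x ∈ {0}; Q'(y) = 12y(y - 3)(y + 3) vanishes at y ∈ {-3, 0, 3}.
Local minima of P (where P''>0): P(0)=0. Local minima of Q: Q(-3)=-243, Q(3)=-243.
So the global minimum of J is P(0) + Q(-3) − 3 = 0 − 243 − 3 = -246, attained at (0, -3).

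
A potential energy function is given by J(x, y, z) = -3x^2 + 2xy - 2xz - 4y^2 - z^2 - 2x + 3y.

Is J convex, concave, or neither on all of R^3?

J is quadratic, so its Hessian is the constant matrix H = [[-6, 2, -2], [2, -8, 0], [-2, 0, -2]].
Leading principal minors: -6, 44, -56.
Signs alternate −, +, − ⇒ H ≺ 0 ⇒ concave.

concave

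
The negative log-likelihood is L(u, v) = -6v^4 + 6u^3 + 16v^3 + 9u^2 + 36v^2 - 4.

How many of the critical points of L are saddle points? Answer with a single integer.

L separates as a function of u plus a function of v, so ∇L=0 decouples.
∂L/∂u = 18u(u + 1) = 0 at u ∈ {-1, 0}; ∂L/∂v = -24v(v - 3)(v + 1) = 0 at v ∈ {-1, 0, 3}.
The Hessian is diagonal: diag(L_uu, L_vv). Second derivatives: L_uu(-1)=-18, L_uu(0)=18; L_vv(-1)=-96, L_vv(0)=72, L_vv(3)=-288.
Saddle points occur where the two diagonal entries have opposite signs: (-1, 0), (0, -1), (0, 3). Count: 3.

3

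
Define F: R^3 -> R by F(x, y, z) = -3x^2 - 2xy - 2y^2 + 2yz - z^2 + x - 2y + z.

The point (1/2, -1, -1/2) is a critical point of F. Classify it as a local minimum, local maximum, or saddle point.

local maximum

The Hessian is constant: H = [[-6, -2, 0], [-2, -4, 2], [0, 2, -2]].
Leading principal minors: Δ₁ = -6, Δ₂ = 20, Δ₃ = -16.
The minors alternate sign starting negative (−, +, −), so H is negative definite: a local maximum.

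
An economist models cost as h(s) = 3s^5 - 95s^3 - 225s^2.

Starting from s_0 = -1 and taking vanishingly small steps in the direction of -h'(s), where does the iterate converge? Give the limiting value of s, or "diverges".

h'(s) = 15s(s - 5)(s + 2)(s + 3), so h'(-1) = 180.
Gradient descent moves in the -h' direction, i.e. s is decreasing.
The nearest critical point in that direction is s = -2, where h'' = 210 > 0 (a local minimum). The iterate converges there.

-2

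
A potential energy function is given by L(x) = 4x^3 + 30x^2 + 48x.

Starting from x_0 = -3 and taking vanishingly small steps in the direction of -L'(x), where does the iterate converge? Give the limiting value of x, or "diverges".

-1

L'(x) = 12(x + 1)(x + 4), so L'(-3) = -24.
Gradient descent moves in the -L' direction, i.e. x is increasing.
The nearest critical point in that direction is x = -1, where L'' = 36 > 0 (a local minimum). The iterate converges there.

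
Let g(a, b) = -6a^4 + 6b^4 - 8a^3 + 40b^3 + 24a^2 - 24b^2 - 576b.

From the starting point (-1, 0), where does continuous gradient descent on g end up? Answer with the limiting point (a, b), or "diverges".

(0, 2)

g is separable, so gradient descent decouples: a follows -∂g/∂a, b follows -∂g/∂b.
∂g/∂a = -24a(a - 1)(a + 2); at a=-1 this is -48, so a increases.
∂g/∂b = 24(b - 2)(b + 3)(b + 4); at b=0 this is -576, so b increases.
a converges to its nearest critical value 0 (a local min of the a-part); b converges to 2. The iterate converges to (0, 2).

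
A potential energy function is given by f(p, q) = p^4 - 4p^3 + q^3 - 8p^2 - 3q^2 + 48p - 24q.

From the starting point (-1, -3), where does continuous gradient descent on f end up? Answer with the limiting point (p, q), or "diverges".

f is separable, so gradient descent decouples: p follows -∂f/∂p, q follows -∂f/∂q.
∂f/∂p = 4(p - 3)(p - 2)(p + 2); at p=-1 this is 48, so p decreases.
∂f/∂q = 3(q - 4)(q + 2); at q=-3 this is 21, so q decreases.
The q-coordinate has no critical point in that direction and runs off to infinity.

diverges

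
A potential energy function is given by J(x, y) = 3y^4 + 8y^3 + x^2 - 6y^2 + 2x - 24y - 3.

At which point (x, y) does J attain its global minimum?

J(x,y) separates as P(x) + Q(y) − 3, so its minimum is min P + min Q − 3.
P'(x) = 2x + 2 vanishes at x ∈ {-1}; Q'(y) = 12(y - 1)(y + 1)(y + 2) vanishes at y ∈ {-2, -1, 1}.
Local minima of P (where P''>0): P(-1)=-1. Local minima of Q: Q(-2)=8, Q(1)=-19.
So the global minimum of J is P(-1) + Q(1) − 3 = -1 − 19 − 3 = -23, attained at (-1, 1).

(-1, 1)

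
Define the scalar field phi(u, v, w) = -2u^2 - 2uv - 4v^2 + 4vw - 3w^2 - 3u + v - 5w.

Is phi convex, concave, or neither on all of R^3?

concave

phi is quadratic, so its Hessian is the constant matrix H = [[-4, -2, 0], [-2, -8, 4], [0, 4, -6]].
Leading principal minors: -4, 28, -104.
Signs alternate −, +, − ⇒ H ≺ 0 ⇒ concave.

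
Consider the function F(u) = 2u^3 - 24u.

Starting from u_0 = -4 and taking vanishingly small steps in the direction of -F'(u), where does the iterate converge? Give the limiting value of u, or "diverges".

F'(u) = 6(u - 2)(u + 2), so F'(-4) = 72.
Gradient descent moves in the -F' direction, i.e. u is decreasing.
There is no critical point below u=-4, and F' keeps the same sign, so the iterate runs off to −∞.

diverges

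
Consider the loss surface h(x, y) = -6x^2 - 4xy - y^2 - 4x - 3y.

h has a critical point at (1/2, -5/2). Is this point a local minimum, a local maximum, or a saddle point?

The Hessian of h is constant: H = [[-12, -4], [-4, -2]].
det(H) = (-12)·(-2) − (-4)² = 8.
det(H) > 0 and tr(H) = -14 < 0, so H is negative definite and the point is a local maximum.

local maximum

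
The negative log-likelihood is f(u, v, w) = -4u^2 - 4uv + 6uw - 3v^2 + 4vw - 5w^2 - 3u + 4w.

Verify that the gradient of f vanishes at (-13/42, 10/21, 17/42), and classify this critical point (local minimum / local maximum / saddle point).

local maximum

∇f = (-8u - 4v + 6w - 3, -4u - 6v + 4w, 6u + 4v - 10w + 4); substituting (-13/42, 10/21, 17/42) gives ∇f = (0, 0, 0), so (-13/42, 10/21, 17/42) is indeed a critical point.
The Hessian is constant: H = [[-8, -4, 6], [-4, -6, 4], [6, 4, -10]].
Leading principal minors: Δ₁ = -8, Δ₂ = 32, Δ₃ = -168.
The minors alternate sign starting negative (−, +, −), so H is negative definite: a local maximum.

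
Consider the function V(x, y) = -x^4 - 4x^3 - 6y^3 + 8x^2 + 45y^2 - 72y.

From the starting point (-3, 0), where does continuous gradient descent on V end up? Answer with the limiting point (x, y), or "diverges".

V is separable, so gradient descent decouples: x follows -∂V/∂x, y follows -∂V/∂y.
∂V/∂x = -4x(x - 1)(x + 4); at x=-3 this is -48, so x increases.
∂V/∂y = -18(y - 4)(y - 1); at y=0 this is -72, so y increases.
x converges to its nearest critical value 0 (a local min of the x-part); y converges to 1. The iterate converges to (0, 1).

(0, 1)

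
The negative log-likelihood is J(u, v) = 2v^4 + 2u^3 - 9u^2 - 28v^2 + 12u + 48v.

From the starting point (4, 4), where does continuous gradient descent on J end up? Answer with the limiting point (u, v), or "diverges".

J is separable, so gradient descent decouples: u follows -∂J/∂u, v follows -∂J/∂v.
∂J/∂u = 6(u - 2)(u - 1); at u=4 this is 36, so u decreases.
∂J/∂v = 8(v - 2)(v - 1)(v + 3); at v=4 this is 336, so v decreases.
u converges to its nearest critical value 2 (a local min of the u-part); v converges to 2. The iterate converges to (2, 2).

(2, 2)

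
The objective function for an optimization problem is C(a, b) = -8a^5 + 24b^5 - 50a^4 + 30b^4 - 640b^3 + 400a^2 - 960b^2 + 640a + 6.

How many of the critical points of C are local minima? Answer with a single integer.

C separates as a function of a plus a function of b, so ∇C=0 decouples.
∂C/∂a = -40(a - 2)(a + 1)(a + 2)(a + 4) = 0 at a ∈ {-4, -2, -1, 2}; ∂C/∂b = 120b(b - 4)(b + 1)(b + 4) = 0 at b ∈ {-4, -1, 0, 4}.
The Hessian is diagonal: diag(C_aa, C_bb). Second derivatives: C_aa(-4)=1440, C_aa(-2)=-320, C_aa(-1)=360, C_aa(2)=-2880; C_bb(-4)=-11520, C_bb(-1)=1800, C_bb(0)=-1920, C_bb(4)=19200.
Local minima occur where both diagonal entries positive: (-4, -1), (-4, 4), (-1, -1), (-1, 4). Count: 4.

4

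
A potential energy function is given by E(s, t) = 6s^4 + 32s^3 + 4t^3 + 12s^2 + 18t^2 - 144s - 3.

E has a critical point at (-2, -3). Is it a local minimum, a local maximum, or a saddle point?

The mixed partial ∂²E/∂s∂t is 0, so the Hessian at any point is diag(E_ss, E_tt) = diag(24(3s^2 + 8s + 1), 12(2t + 3)).
At (-2, -3): H = diag(-72, -36).
Both eigenvalues are negative, so H is negative definite: a local maximum.

local maximum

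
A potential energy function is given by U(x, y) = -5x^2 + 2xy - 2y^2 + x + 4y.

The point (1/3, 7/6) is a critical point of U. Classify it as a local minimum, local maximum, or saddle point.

local maximum

The Hessian of U is constant: H = [[-10, 2], [2, -4]].
det(H) = (-10)·(-4) − 2² = 36.
det(H) > 0 and tr(H) = -14 < 0, so H is negative definite and the point is a local maximum.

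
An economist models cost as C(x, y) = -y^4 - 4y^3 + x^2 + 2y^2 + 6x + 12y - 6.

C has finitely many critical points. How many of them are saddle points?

2

C separates as a function of x plus a function of y, so ∇C=0 decouples.
∂C/∂x = 2(x + 3) = 0 at x ∈ {-3}; ∂C/∂y = -4(y - 1)(y + 1)(y + 3) = 0 at y ∈ {-3, -1, 1}.
The Hessian is diagonal: diag(C_xx, C_yy). Second derivatives: C_xx(-3)=2; C_yy(-3)=-32, C_yy(-1)=16, C_yy(1)=-32.
Saddle points occur where the two diagonal entries have opposite signs: (-3, -3), (-3, 1). Count: 2.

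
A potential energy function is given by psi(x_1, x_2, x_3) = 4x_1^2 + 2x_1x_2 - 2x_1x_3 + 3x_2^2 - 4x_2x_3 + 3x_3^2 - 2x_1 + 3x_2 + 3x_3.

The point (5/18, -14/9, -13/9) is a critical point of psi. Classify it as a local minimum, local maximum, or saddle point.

local minimum

The Hessian is constant: H = [[8, 2, -2], [2, 6, -4], [-2, -4, 6]].
Leading principal minors: Δ₁ = 8, Δ₂ = 44, Δ₃ = 144.
All leading minors are positive, so H is positive definite: a local minimum.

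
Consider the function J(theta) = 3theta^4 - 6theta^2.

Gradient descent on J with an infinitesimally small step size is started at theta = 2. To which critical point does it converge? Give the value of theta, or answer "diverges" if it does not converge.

1

J'(theta) = 12theta(theta - 1)(theta + 1), so J'(2) = 72.
Gradient descent moves in the -J' direction, i.e. theta is decreasing.
The nearest critical point in that direction is theta = 1, where J'' = 24 > 0 (a local minimum). The iterate converges there.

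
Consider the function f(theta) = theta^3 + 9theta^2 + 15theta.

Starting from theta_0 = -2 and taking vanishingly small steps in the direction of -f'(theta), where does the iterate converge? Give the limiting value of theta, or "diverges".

f'(theta) = 3(theta + 1)(theta + 5), so f'(-2) = -9.
Gradient descent moves in the -f' direction, i.e. theta is increasing.
The nearest critical point in that direction is theta = -1, where f'' = 12 > 0 (a local minimum). The iterate converges there.

-1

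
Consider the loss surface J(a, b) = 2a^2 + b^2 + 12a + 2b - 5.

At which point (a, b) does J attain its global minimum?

J(a,b) separates as P(a) + Q(b) − 5, so its minimum is min P + min Q − 5.
P'(a) = 4a + 12 vanishes at a ∈ {-3}; Q'(b) = 2b + 2 vanishes at b ∈ {-1}.
Local minima of P (where P''>0): P(-3)=-18. Local minima of Q: Q(-1)=-1.
So the global minimum of J is P(-3) + Q(-1) − 5 = -18 − 1 − 5 = -24, attained at (-3, -1).

(-3, -1)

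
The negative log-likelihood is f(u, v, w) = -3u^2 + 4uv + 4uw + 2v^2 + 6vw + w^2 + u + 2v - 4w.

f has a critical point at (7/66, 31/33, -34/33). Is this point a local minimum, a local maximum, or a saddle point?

saddle point

The Hessian is constant: H = [[-6, 4, 4], [4, 4, 6], [4, 6, 2]].
Leading principal minors: Δ₁ = -6, Δ₂ = -40, Δ₃ = 264.
The minors fit neither the all-positive nor the alternating-sign pattern, so H is indefinite: a saddle point.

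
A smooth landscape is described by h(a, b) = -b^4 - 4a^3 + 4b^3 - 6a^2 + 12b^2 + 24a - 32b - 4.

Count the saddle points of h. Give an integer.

h separates as a function of a plus a function of b, so ∇h=0 decouples.
∂h/∂a = -12(a - 1)(a + 2) = 0 at a ∈ {-2, 1}; ∂h/∂b = -4(b - 4)(b - 1)(b + 2) = 0 at b ∈ {-2, 1, 4}.
The Hessian is diagonal: diag(h_aa, h_bb). Second derivatives: h_aa(-2)=36, h_aa(1)=-36; h_bb(-2)=-72, h_bb(1)=36, h_bb(4)=-72.
Saddle points occur where the two diagonal entries have opposite signs: (-2, -2), (-2, 4), (1, 1). Count: 3.

3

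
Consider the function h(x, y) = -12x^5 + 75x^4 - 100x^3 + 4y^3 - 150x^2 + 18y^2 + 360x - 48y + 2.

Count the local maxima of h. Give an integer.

2

h separates as a function of x plus a function of y, so ∇h=0 decouples.
∂h/∂x = -60(x - 3)(x - 2)(x - 1)(x + 1) = 0 at x ∈ {-1, 1, 2, 3}; ∂h/∂y = 12(y - 1)(y + 4) = 0 at y ∈ {-4, 1}.
The Hessian is diagonal: diag(h_xx, h_yy). Second derivatives: h_xx(-1)=1440, h_xx(1)=-240, h_xx(2)=180, h_xx(3)=-480; h_yy(-4)=-60, h_yy(1)=60.
Local maxima occur where both diagonal entries negative: (1, -4), (3, -4). Count: 2.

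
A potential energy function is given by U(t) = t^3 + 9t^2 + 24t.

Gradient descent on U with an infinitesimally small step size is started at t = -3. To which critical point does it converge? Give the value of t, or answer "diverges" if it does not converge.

-2

U'(t) = 3(t + 2)(t + 4), so U'(-3) = -3.
Gradient descent moves in the -U' direction, i.e. t is increasing.
The nearest critical point in that direction is t = -2, where U'' = 6 > 0 (a local minimum). The iterate converges there.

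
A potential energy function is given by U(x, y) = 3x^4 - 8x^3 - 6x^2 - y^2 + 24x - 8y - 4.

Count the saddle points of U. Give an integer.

U separates as a function of x plus a function of y, so ∇U=0 decouples.
∂U/∂x = 12(x - 2)(x - 1)(x + 1) = 0 at x ∈ {-1, 1, 2}; ∂U/∂y = -2(y + 4) = 0 at y ∈ {-4}.
The Hessian is diagonal: diag(U_xx, U_yy). Second derivatives: U_xx(-1)=72, U_xx(1)=-24, U_xx(2)=36; U_yy(-4)=-2.
Saddle points occur where the two diagonal entries have opposite signs: (-1, -4), (2, -4). Count: 2.

2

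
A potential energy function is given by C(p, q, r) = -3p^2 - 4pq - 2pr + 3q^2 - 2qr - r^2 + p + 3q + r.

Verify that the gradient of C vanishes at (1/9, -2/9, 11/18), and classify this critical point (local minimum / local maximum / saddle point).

∇C = (-6p - 4q - 2r + 1, -4p + 6q - 2r + 3, -2p - 2q - 2r + 1); substituting (1/9, -2/9, 11/18) gives ∇C = (0, 0, 0), so (1/9, -2/9, 11/18) is indeed a critical point.
The Hessian is constant: H = [[-6, -4, -2], [-4, 6, -2], [-2, -2, -2]].
Leading principal minors: Δ₁ = -6, Δ₂ = -52, Δ₃ = 72.
The minors fit neither the all-positive nor the alternating-sign pattern, so H is indefinite: a saddle point.

saddle point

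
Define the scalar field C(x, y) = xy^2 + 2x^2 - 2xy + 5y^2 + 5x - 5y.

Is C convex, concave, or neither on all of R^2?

neither

The term xy^2 is cubic, so the Hessian is not constant.
∂²C/∂y² = 2x + 10, which takes both signs as x varies (negative for sufficiently negative x). A diagonal entry of the Hessian changing sign means the Hessian is neither positive- nor negative-semidefinite on all of R^2.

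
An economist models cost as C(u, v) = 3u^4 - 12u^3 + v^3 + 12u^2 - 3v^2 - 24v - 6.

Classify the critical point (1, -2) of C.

The mixed partial ∂²C/∂u∂v is 0, so the Hessian at any point is diag(C_uu, C_vv) = diag(12(3u^2 - 6u + 2), 6(v - 1)).
At (1, -2): H = diag(-12, -18).
Both eigenvalues are negative, so H is negative definite: a local maximum.

local maximum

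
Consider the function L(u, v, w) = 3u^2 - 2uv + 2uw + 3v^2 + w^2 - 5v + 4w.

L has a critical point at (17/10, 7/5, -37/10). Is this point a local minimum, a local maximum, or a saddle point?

local minimum

The Hessian is constant: H = [[6, -2, 2], [-2, 6, 0], [2, 0, 2]].
Leading principal minors: Δ₁ = 6, Δ₂ = 32, Δ₃ = 40.
All leading minors are positive, so H is positive definite: a local minimum.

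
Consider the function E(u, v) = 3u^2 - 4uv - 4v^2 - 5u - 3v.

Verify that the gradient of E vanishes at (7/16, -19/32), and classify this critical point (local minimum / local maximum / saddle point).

saddle point

∇E = (6u - 4v - 5, -4u - 8v - 3); substituting (7/16, -19/32) gives ∇E = (0, 0), so (7/16, -19/32) is indeed a critical point.
The Hessian of E is constant: H = [[6, -4], [-4, -8]].
det(H) = 6·(-8) − (-4)² = -64.
Since det(H) < 0, H is indefinite and the critical point is a saddle point.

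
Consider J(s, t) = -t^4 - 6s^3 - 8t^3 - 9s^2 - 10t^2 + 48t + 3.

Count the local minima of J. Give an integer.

1

J separates as a function of s plus a function of t, so ∇J=0 decouples.
∂J/∂s = -18s(s + 1) = 0 at s ∈ {-1, 0}; ∂J/∂t = -4(t - 1)(t + 3)(t + 4) = 0 at t ∈ {-4, -3, 1}.
The Hessian is diagonal: diag(J_ss, J_tt). Second derivatives: J_ss(-1)=18, J_ss(0)=-18; J_tt(-4)=-20, J_tt(-3)=16, J_tt(1)=-80.
Local minima occur where both diagonal entries positive: (-1, -3). Count: 1.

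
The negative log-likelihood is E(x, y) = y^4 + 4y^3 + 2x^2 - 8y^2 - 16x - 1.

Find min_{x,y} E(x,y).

E(x,y) separates as P(x) + Q(y) − 1, so its minimum is min P + min Q − 1.
P'(x) = 4x - 16 vanishes at x ∈ {4}; Q'(y) = 4y(y - 1)(y + 4) vanishes at y ∈ {-4, 0, 1}.
Local minima of P (where P''>0): P(4)=-32. Local minima of Q: Q(-4)=-128, Q(1)=-3.
So the global minimum of E is P(4) + Q(-4) − 1 = -32 − 128 − 1 = -161, attained at (4, -4).

-161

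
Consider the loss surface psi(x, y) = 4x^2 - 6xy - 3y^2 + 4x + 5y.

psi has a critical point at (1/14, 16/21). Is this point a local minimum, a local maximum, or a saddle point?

saddle point

The Hessian of psi is constant: H = [[8, -6], [-6, -6]].
det(H) = 8·(-6) − (-6)² = -84.
Since det(H) < 0, H is indefinite and the critical point is a saddle point.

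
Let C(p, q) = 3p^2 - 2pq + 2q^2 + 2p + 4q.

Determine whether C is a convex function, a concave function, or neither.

C is quadratic, so its Hessian is the constant matrix H = [[6, -2], [-2, 4]].
det(H) = 20, tr(H) = 10.
det(H) > 0 and tr(H) > 0, so H is positive definite everywhere: convex.

convex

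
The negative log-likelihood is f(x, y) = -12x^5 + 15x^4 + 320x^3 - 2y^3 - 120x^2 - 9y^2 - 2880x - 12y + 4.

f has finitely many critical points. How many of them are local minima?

f separates as a function of x plus a function of y, so ∇f=0 decouples.
∂f/∂x = -60(x - 4)(x - 2)(x + 2)(x + 3) = 0 at x ∈ {-3, -2, 2, 4}; ∂f/∂y = -6(y + 1)(y + 2) = 0 at y ∈ {-2, -1}.
The Hessian is diagonal: diag(f_xx, f_yy). Second derivatives: f_xx(-3)=2100, f_xx(-2)=-1440, f_xx(2)=2400, f_xx(4)=-5040; f_yy(-2)=6, f_yy(-1)=-6.
Local minima occur where both diagonal entries positive: (-3, -2), (2, -2). Count: 2.

2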